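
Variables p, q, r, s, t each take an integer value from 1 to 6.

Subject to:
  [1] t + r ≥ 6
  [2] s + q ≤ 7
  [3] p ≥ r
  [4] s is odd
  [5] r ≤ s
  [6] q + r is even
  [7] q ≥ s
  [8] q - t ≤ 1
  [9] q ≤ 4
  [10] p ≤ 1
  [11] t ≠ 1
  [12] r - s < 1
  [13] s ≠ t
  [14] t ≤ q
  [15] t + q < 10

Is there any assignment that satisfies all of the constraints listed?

Unsatisfiable

From constraints 9 and 14: t ≤ q ≤ 4. From constraints 3 and 10: r ≤ p ≤ 1. Hence t + r ≤ 5. But constraint 1 requires t + r ≥ 6, and 6 > 5. Contradiction.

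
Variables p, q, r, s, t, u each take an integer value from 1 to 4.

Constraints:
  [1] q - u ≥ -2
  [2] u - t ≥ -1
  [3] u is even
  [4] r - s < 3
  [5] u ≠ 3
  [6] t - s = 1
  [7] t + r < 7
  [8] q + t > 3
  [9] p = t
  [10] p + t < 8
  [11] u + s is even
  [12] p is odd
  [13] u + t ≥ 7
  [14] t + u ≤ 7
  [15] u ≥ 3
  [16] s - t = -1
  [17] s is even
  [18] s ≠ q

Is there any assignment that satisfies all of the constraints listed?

Try p = 3, q = 3, r = 3, s = 2, t = 3, u = 4.
Check constraint 1: q - u = -1; constraint 2: u - t = 1; constraint 4: r - s = 1. The remaining constraints are straightforward to verify.

Satisfiable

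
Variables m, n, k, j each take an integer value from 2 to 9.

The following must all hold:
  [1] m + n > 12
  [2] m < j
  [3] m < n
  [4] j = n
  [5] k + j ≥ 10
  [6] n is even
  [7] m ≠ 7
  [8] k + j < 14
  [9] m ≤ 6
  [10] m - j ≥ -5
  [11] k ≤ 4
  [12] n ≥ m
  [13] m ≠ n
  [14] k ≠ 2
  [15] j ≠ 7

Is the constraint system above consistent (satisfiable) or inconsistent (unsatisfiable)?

Satisfiable

The assignment m = 6, n = 8, k = 4, j = 8 works:
  constraint 1 holds since m + n = 14.
  constraint 5 holds since k + j = 12.
  constraint 8 holds since k + j = 12.
The rest check out directly.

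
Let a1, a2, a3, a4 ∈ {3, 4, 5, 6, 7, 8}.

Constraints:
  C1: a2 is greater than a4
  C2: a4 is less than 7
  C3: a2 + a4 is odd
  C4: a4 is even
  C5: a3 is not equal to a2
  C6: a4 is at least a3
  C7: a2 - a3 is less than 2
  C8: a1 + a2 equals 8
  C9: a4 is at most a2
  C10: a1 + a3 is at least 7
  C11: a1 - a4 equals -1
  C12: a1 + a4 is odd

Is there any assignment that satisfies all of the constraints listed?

Satisfiable

The assignment a1 = 3, a2 = 5, a3 = 4, a4 = 4 works:
  constraint 7 holds since a2 - a3 = 1.
  constraint 8 holds since a1 + a2 = 8.
  constraint 10 holds since a1 + a3 = 7.
The rest check out directly.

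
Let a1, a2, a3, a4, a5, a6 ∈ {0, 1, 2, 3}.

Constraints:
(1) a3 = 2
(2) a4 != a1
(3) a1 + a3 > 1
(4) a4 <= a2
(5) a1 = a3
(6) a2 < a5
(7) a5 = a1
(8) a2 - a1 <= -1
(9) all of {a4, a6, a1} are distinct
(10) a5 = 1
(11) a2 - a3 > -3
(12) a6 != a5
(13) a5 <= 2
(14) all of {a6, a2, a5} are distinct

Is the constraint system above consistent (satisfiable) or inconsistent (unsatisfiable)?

Constraint 10 fixes a5 = 1 and constraint 1 fixes a3 = 2. Constraints 5 and 7 give a5 = a1 = a3, so a5 = a3. But 1 ≠ 2 — contradiction.

Unsatisfiable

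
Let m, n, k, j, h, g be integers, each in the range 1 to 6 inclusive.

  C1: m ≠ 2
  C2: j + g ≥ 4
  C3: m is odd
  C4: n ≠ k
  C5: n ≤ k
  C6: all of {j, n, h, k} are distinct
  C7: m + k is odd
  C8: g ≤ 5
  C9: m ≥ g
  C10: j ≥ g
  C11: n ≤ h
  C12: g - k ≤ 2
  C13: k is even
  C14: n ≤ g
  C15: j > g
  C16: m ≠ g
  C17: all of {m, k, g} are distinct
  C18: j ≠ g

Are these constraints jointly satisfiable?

Setting (m, n, k, j, h, g) = (5, 1, 2, 5, 4, 1) satisfies everything: constraint 2: j + g = 6; constraint 6: values 5, 1, 4, 2 are distinct; constraint 12: g - k = -1, and the others follow.

Satisfiable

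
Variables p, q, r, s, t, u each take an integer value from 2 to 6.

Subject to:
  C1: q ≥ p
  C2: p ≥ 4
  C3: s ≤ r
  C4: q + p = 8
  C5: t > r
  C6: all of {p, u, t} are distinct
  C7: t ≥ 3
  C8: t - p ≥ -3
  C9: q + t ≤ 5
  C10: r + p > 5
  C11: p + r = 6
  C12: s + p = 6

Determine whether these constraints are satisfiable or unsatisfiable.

Unsatisfiable

From constraints 1 and 2: q ≥ p ≥ 4. From constraint 7: t ≥ 3. Hence q + t ≥ 7. But constraint 9 requires q + t ≤ 5, and 5 < 7. Contradiction.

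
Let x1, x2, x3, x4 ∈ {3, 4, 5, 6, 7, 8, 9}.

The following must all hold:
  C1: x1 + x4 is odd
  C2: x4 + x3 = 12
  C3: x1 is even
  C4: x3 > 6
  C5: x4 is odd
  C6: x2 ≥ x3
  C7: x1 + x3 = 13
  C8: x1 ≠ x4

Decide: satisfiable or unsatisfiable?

One satisfying assignment is x1 = 6, x2 = 7, x3 = 7, x4 = 5.
For the less obvious constraints — constraint 1: x1 + x4 = 11 is odd; constraint 2: x4 + x3 = 12; constraint 7: x1 + x3 = 13 — and the others hold by inspection.

Satisfiable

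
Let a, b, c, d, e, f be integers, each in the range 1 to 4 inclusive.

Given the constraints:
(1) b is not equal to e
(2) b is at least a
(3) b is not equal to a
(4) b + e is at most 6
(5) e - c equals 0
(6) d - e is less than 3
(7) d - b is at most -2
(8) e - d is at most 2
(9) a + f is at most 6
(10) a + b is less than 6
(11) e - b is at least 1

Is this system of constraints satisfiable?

Unsatisfiable

Constraints 7, 8, and 11 give e − b ≥ 1, b − d ≥ 2, d − e ≥ -2.
Adding all 3 inequalities: the left sides telescope to 0, and the right sides sum to 1 + 2 + (-2) = 1. So 0 ≥ 1, which is false.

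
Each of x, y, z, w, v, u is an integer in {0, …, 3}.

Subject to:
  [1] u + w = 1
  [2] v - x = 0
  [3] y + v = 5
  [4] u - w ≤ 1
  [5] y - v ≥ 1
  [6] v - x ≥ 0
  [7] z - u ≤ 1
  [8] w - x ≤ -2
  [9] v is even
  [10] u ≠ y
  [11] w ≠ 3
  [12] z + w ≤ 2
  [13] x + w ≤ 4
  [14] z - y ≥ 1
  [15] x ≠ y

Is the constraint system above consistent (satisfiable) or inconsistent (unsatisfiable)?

Constraints 4, 5, 6, 7, 8, and 14 give y − v ≥ 1, v − x ≥ 0, x − w ≥ 2, w − u ≥ -1, u − z ≥ -1, z − y ≥ 1.
Adding all 6 inequalities: the left sides telescope to 0, and the right sides sum to 1 + 0 + 2 + (-1) + (-1) + 1 = 2. So 0 ≥ 2, which is false.

Unsatisfiable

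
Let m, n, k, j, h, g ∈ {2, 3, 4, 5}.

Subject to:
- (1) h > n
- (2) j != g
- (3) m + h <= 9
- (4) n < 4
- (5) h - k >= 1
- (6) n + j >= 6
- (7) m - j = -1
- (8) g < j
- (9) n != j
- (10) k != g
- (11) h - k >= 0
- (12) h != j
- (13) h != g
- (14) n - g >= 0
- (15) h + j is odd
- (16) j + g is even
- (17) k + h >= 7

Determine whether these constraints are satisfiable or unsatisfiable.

One satisfying assignment is m = 3, n = 2, k = 3, j = 4, h = 5, g = 2.
For the less obvious constraints — constraint 3: m + h = 8; constraint 5: h - k = 2 — and the others hold by inspection.

Satisfiable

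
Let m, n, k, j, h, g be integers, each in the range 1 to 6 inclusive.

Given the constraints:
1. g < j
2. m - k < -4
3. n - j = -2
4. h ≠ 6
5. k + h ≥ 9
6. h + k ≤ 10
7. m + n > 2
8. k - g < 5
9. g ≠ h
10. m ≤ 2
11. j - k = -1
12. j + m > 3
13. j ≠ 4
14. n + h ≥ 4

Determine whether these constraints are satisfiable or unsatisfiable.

Satisfiable

Setting (m, n, k, j, h, g) = (1, 3, 6, 5, 4, 2) satisfies everything: constraint 2: m - k = -5; constraint 3: n - j = -2, and the others follow.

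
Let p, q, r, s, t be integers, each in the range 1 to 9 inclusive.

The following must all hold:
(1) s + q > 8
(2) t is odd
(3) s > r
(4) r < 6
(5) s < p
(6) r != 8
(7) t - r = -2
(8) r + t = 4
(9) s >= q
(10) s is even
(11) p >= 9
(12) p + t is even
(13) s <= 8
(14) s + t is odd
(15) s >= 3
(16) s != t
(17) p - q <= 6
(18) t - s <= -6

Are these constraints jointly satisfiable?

Setting (p, q, r, s, t) = (9, 3, 3, 8, 1) satisfies everything: constraint 1: s + q = 11; constraint 7: t - r = -2, and the others follow.

Satisfiable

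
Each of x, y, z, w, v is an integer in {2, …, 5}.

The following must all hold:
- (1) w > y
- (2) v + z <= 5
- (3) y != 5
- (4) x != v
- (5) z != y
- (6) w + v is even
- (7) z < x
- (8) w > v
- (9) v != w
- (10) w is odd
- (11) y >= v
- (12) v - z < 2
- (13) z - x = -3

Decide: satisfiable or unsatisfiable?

One satisfying assignment is x = 5, y = 3, z = 2, w = 5, v = 3.
For the less obvious constraints — constraint 2: v + z = 5; constraint 12: v - z = 1 — and the others hold by inspection.

Satisfiable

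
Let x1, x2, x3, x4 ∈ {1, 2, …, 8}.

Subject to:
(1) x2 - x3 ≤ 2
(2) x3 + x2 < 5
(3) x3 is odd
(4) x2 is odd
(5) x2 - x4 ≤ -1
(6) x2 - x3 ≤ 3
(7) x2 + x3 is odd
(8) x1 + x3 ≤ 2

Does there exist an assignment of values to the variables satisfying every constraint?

Unsatisfiable

Constraint 4 makes x2 odd and constraint 3 makes x3 odd, so x2 + x3 must be even. Constraint 7 says x2 + x3 is odd — contradiction.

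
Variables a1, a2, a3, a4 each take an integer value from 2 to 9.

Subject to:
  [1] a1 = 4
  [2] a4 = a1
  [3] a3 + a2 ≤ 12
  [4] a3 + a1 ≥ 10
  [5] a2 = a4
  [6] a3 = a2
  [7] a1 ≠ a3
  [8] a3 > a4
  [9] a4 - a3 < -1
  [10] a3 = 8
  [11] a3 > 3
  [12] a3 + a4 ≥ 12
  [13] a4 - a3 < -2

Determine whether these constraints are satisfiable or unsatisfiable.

Unsatisfiable

Constraint 10 fixes a3 = 8 and constraint 1 fixes a1 = 4. Constraints 2, 5, and 6 give a3 = a2 = a4 = a1, so a3 = a1. But 8 ≠ 4 — contradiction.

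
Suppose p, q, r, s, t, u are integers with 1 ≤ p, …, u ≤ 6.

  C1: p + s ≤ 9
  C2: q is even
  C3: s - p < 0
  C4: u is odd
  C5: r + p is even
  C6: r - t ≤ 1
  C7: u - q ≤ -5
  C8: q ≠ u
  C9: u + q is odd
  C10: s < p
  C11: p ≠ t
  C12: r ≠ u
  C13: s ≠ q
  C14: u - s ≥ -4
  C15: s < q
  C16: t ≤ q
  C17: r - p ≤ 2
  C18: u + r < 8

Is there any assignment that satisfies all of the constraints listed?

Satisfiable

Try p = 4, q = 6, r = 4, s = 2, t = 3, u = 1.
Check constraint 1: p + s = 6; constraint 3: s - p = -2; constraint 6: r - t = 1. The remaining constraints are straightforward to verify.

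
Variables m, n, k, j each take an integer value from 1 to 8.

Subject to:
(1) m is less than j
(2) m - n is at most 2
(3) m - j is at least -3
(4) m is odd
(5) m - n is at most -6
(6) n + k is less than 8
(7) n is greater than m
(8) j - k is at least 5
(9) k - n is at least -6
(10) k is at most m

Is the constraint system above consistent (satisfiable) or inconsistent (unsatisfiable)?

Unsatisfiable

Constraints 3, 5, 8, and 9 give m − j ≥ -3, j − k ≥ 5, k − n ≥ -6, n − m ≥ 6.
Adding all 4 inequalities: the left sides telescope to 0, and the right sides sum to (-3) + 5 + (-6) + 6 = 2. So 0 ≥ 2, which is false.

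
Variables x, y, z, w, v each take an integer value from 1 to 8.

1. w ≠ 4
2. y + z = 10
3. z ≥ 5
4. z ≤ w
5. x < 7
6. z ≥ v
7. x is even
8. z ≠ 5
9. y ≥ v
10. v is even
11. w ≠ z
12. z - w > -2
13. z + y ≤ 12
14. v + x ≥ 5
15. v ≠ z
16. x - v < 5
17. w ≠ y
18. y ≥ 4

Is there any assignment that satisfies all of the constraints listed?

Satisfiable

Setting (x, y, z, w, v) = (6, 4, 6, 7, 2) satisfies everything: constraint 2: y + z = 10; constraint 12: z - w = -1; constraint 13: z + y = 10, and the others follow.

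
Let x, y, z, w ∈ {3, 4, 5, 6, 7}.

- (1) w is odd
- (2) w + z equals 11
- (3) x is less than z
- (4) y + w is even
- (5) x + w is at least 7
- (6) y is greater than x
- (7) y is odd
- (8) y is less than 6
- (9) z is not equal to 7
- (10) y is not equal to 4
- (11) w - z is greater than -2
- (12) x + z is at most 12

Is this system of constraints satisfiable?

Satisfiable

The assignment x = 3, y = 5, z = 6, w = 5 works:
  constraint 2 holds since w + z = 11.
  constraint 5 holds since x + w = 8.
The rest check out directly.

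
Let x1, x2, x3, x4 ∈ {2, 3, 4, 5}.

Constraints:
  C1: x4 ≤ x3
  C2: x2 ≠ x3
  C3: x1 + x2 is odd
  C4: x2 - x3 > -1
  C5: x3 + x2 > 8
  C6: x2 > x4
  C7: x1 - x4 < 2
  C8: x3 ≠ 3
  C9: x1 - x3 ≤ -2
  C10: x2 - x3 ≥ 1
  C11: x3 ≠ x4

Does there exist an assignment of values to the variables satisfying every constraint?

Take x1 = 2, x2 = 5, x3 = 4, x4 = 2. Then constraint 4: x2 - x3 = 1; constraint 5: x3 + x2 = 9; constraint 7: x1 - x4 = 0, and every other listed constraint is also met.

Satisfiable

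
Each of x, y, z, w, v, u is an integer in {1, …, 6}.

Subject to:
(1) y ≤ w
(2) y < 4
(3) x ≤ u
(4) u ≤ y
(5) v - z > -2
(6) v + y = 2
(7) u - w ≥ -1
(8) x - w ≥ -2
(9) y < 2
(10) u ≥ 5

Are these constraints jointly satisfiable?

From constraints 4 and 10: y ≥ u and u ≥ 5, so y ≥ 5. From constraint 9: y ≤ 1. But 1 < 5, so no value of y works.

Unsatisfiable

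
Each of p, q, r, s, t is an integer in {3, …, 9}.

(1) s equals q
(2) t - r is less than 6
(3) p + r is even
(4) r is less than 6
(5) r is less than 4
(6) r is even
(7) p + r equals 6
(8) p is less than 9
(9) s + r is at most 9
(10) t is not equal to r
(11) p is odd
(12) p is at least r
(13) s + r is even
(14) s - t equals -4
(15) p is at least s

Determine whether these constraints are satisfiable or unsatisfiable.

Constraint 11 makes p odd and constraint 6 makes r even, so p + r must be odd. Constraint 3 says p + r is even — contradiction.

Unsatisfiable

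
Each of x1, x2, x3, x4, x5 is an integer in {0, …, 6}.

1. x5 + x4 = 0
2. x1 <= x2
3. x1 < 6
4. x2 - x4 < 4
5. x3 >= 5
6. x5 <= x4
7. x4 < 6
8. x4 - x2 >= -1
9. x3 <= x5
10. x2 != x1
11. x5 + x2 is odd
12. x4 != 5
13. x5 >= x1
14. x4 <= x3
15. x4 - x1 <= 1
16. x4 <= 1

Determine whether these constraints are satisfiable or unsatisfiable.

Unsatisfiable

From constraints 5 and 9: x5 ≥ x3 and x3 ≥ 5, so x5 ≥ 5. From constraints 6 and 16: x5 ≤ x4 and x4 ≤ 1, so x5 ≤ 1. But 1 < 5, so no value of x5 works.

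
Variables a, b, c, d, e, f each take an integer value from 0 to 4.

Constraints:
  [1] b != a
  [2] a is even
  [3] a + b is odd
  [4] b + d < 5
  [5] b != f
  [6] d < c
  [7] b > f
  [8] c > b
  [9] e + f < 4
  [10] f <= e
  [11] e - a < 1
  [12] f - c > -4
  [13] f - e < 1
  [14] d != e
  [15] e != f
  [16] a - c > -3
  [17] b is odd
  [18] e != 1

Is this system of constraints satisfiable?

Satisfiable

Try a = 2, b = 3, c = 4, d = 1, e = 2, f = 1.
Check constraint 4: b + d = 4; constraint 9: e + f = 3; constraint 11: e - a = 0. The remaining constraints are straightforward to verify.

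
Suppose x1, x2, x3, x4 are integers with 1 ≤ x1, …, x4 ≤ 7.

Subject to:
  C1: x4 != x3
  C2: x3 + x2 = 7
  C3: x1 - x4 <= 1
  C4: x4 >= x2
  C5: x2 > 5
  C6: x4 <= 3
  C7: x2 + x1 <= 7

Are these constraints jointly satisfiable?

Unsatisfiable

From constraint 5: x2 ≥ 6. From constraints 4 and 6: x2 ≤ x4 and x4 ≤ 3, so x2 ≤ 3. But 3 < 6, so no value of x2 works.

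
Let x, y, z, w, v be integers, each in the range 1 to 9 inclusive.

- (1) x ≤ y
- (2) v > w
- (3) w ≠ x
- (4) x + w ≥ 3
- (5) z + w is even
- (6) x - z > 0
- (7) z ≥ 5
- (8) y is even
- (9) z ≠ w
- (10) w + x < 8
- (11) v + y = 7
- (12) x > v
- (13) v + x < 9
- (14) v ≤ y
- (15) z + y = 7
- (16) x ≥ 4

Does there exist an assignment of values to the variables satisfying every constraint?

From constraint 7: z ≥ 5. From constraints 1 and 16: y ≥ x ≥ 4. Hence z + y ≥ 9. But constraint 15 requires z + y = 7, and 7 < 9. Contradiction.

Unsatisfiable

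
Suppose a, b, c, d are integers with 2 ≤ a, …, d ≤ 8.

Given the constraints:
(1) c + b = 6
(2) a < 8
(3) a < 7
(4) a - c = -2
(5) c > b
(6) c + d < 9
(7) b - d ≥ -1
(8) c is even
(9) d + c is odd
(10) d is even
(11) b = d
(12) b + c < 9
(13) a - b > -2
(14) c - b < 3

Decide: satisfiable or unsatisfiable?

Unsatisfiable

Constraint 10 makes d even and constraint 8 makes c even, so d + c must be even. Constraint 9 says d + c is odd — contradiction.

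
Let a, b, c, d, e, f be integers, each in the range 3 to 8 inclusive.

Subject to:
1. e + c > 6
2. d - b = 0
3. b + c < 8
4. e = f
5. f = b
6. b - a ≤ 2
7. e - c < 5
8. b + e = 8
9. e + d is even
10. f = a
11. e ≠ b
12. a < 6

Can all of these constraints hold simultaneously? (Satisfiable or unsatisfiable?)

From constraints 4 and 5, e = f = b, so e = b. But constraint 11 says e ≠ b. Contradiction.

Unsatisfiable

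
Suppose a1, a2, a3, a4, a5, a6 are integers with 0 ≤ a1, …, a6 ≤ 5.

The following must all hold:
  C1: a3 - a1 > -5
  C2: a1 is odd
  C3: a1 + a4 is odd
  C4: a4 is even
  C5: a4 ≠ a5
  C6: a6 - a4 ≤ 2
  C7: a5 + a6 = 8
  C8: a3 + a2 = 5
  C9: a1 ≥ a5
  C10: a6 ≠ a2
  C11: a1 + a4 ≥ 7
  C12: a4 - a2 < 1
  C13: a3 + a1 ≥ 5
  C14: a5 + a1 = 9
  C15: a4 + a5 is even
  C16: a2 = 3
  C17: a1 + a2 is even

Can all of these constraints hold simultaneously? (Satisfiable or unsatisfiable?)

Satisfiable

The assignment a1 = 5, a2 = 3, a3 = 2, a4 = 2, a5 = 4, a6 = 4 works:
  constraint 1 holds since a3 - a1 = -3.
  constraint 6 holds since a6 - a4 = 2.
  constraint 7 holds since a5 + a6 = 8.
The rest check out directly.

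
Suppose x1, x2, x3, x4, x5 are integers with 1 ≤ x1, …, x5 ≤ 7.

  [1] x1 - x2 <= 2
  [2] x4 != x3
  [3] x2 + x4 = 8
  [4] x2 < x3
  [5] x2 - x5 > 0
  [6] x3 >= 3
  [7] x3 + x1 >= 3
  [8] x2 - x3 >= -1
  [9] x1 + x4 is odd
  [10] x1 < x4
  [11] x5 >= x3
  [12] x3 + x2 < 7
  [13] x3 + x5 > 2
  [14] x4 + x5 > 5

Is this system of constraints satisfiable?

Constraints 4, 5, and 11 give x5 < x2, x2 < x3, x3 ≤ x5. Chaining: x5 < x2 < x3 ≤ x5, which forces x5 < x5 — impossible.

Unsatisfiable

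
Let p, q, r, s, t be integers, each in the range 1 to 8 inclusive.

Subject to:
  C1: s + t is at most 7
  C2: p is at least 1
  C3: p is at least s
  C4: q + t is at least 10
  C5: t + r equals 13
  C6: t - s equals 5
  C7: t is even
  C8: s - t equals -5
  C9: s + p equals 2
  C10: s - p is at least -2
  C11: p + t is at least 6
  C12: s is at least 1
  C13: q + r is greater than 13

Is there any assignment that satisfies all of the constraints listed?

The assignment p = 1, q = 7, r = 7, s = 1, t = 6 works:
  constraint 1 holds since s + t = 7.
  constraint 4 holds since q + t = 13.
  constraint 5 holds since t + r = 13.
The rest check out directly.

Satisfiable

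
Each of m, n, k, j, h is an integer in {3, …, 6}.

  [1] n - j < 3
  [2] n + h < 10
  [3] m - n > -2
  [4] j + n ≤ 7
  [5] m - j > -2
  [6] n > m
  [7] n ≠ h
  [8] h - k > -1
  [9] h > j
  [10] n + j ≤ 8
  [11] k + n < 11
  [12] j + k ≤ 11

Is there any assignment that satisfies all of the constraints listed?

Take m = 3, n = 4, k = 5, j = 3, h = 5. Then constraint 1: n - j = 1; constraint 2: n + h = 9; constraint 3: m - n = -1, and every other listed constraint is also met.

Satisfiable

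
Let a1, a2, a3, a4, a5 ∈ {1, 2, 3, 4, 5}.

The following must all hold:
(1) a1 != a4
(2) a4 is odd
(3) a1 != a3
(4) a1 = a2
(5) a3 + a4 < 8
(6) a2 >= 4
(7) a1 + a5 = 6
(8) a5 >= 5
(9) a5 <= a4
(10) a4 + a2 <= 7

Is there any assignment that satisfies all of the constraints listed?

Unsatisfiable

From constraints 8 and 9: a4 ≥ a5 ≥ 5. From constraint 6: a2 ≥ 4. Hence a4 + a2 ≥ 9. But constraint 10 requires a4 + a2 ≤ 7, and 7 < 9. Contradiction.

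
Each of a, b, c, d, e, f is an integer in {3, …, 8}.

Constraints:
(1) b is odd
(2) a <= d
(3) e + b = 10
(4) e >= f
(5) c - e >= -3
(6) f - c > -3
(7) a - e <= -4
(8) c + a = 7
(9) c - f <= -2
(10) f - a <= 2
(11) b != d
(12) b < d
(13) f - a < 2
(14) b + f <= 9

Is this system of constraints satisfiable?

Constraints 5, 7, 9, and 10 give a − f ≥ -2, f − c ≥ 2, c − e ≥ -3, e − a ≥ 4.
Adding all 4 inequalities: the left sides telescope to 0, and the right sides sum to (-2) + 2 + (-3) + 4 = 1. So 0 ≥ 1, which is false.

Unsatisfiable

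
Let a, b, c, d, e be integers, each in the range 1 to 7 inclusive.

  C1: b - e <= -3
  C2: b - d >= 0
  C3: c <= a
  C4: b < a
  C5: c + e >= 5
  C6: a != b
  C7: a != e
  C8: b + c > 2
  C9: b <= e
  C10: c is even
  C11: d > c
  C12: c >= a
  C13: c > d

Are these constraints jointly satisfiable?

Unsatisfiable

Constraints 2, 4, 11, and 12 give c < d, d ≤ b, b < a, a ≤ c. Chaining: c < d ≤ b < a ≤ c, which forces c < c — impossible.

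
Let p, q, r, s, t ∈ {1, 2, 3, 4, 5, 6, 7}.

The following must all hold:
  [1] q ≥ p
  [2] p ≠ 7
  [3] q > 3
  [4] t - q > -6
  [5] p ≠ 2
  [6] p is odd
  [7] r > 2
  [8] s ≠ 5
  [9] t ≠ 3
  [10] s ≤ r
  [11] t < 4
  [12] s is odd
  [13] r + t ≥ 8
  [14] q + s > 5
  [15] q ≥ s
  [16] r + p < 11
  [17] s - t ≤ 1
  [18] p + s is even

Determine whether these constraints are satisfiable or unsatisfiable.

The assignment p = 1, q = 7, r = 7, s = 1, t = 2 works:
  constraint 4 holds since t - q = -5.
  constraint 13 holds since r + t = 9.
  constraint 14 holds since q + s = 8.
The rest check out directly.

Satisfiable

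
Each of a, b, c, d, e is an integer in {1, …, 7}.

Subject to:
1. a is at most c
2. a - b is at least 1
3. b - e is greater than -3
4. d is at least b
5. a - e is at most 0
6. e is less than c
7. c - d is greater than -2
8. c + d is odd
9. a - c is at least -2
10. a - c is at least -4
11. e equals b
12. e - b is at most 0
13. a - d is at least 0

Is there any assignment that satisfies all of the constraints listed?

Constraints 2, 5, and 12 give a − b ≥ 1, b − e ≥ 0, e − a ≥ 0.
Adding all 3 inequalities: the left sides telescope to 0, and the right sides sum to 1 + 0 + 0 = 1. So 0 ≥ 1, which is false.

Unsatisfiable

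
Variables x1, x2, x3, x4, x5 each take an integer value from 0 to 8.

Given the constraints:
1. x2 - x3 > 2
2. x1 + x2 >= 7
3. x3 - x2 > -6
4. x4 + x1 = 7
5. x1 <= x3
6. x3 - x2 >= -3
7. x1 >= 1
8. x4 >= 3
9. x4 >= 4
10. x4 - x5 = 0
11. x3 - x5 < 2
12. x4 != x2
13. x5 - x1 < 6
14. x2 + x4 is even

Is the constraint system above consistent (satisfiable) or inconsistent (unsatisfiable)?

Satisfiable

Setting (x1, x2, x3, x4, x5) = (2, 7, 4, 5, 5) satisfies everything: constraint 1: x2 - x3 = 3; constraint 2: x1 + x2 = 9, and the others follow.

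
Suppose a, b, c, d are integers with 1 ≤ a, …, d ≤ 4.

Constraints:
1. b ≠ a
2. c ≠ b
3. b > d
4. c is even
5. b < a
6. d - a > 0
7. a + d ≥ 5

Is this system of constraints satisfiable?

Constraints 3, 5, and 6 give b < a, a < d, d < b. Chaining: b < a < d < b, which forces b < b — impossible.

Unsatisfiable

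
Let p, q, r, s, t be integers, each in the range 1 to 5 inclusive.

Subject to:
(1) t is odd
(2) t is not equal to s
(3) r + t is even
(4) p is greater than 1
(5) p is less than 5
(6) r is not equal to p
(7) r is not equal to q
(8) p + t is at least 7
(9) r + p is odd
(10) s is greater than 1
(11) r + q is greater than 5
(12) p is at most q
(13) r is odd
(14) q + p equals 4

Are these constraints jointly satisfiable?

Satisfiable

Take p = 2, q = 2, r = 5, s = 3, t = 5. Then constraint 8: p + t = 7; constraint 11: r + q = 7; constraint 14: q + p = 4, and every other listed constraint is also met.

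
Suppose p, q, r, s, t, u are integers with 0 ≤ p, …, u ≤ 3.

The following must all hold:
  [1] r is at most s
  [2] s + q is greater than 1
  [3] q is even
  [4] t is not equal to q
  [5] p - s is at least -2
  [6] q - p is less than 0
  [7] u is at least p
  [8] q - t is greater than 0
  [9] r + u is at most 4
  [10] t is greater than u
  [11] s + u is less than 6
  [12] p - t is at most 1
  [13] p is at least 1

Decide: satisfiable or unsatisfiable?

Unsatisfiable

Constraints 6, 7, 8, and 10 give p ≤ u, u < t, t < q, q < p. Chaining: p ≤ u < t < q < p, which forces p < p — impossible.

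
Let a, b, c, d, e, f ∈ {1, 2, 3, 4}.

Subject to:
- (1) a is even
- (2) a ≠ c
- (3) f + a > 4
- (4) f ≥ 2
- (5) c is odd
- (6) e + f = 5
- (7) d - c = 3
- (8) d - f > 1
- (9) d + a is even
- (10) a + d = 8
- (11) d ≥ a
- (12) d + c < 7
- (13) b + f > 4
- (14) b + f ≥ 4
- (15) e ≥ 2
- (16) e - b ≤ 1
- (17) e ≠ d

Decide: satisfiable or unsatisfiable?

Satisfiable

One satisfying assignment is a = 4, b = 4, c = 1, d = 4, e = 3, f = 2.
For the less obvious constraints — constraint 3: f + a = 6; constraint 6: e + f = 5 — and the others hold by inspection.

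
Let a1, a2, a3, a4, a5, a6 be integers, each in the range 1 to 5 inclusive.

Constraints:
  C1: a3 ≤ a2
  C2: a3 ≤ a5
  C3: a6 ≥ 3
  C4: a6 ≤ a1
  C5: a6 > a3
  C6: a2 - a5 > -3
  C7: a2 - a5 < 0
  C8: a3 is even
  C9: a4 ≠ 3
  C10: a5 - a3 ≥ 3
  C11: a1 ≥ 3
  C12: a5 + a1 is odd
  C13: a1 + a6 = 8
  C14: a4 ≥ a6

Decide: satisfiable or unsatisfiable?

Setting (a1, a2, a3, a4, a5, a6) = (4, 4, 2, 5, 5, 4) satisfies everything: constraint 6: a2 - a5 = -1; constraint 7: a2 - a5 = -1, and the others follow.

Satisfiable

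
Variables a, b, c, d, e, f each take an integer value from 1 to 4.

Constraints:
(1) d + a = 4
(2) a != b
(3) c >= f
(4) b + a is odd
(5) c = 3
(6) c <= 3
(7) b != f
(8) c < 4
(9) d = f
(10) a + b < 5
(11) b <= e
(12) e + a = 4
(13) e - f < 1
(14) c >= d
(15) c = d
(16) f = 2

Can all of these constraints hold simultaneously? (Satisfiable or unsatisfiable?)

Constraint 5 fixes c = 3 and constraint 16 fixes f = 2. Constraints 9 and 15 give c = d = f, so c = f. But 3 ≠ 2 — contradiction.

Unsatisfiable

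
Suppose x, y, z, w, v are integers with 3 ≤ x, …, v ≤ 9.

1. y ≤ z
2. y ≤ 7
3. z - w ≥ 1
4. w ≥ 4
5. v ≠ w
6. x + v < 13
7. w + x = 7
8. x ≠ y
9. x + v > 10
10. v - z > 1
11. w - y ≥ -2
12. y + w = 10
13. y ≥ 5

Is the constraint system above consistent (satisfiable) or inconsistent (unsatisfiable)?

Satisfiable

Take x = 3, y = 6, z = 7, w = 4, v = 9. Then constraint 3: z - w = 3; constraint 6: x + v = 12; constraint 7: w + x = 7, and every other listed constraint is also met.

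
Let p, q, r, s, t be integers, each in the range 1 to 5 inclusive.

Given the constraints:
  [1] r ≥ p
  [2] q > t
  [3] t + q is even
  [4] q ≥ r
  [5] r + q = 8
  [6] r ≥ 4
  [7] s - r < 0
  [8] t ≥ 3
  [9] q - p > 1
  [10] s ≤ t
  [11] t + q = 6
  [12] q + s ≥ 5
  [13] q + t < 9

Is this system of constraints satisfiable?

From constraint 8: t ≥ 3. From constraints 4 and 6: q ≥ r ≥ 4. Hence t + q ≥ 7. But constraint 11 requires t + q = 6, and 6 < 7. Contradiction.

Unsatisfiable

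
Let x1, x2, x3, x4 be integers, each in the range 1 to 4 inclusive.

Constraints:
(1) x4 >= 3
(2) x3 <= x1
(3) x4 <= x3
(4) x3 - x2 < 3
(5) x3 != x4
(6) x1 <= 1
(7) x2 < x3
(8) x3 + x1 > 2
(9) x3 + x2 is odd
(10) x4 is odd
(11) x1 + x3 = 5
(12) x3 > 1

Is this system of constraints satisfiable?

From constraints 1 and 3: x3 ≥ x4 and x4 ≥ 3, so x3 ≥ 3. From constraints 2 and 6: x3 ≤ x1 and x1 ≤ 1, so x3 ≤ 1. But 1 < 3, so no value of x3 works.

Unsatisfiable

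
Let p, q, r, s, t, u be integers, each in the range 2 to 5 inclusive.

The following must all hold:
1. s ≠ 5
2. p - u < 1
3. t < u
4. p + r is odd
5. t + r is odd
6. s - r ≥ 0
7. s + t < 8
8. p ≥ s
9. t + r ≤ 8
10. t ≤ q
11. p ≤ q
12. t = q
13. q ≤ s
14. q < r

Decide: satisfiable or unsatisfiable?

Constraints 6, 8, 11, and 14 give r ≤ s, s ≤ p, p ≤ q, q < r. Chaining: r ≤ s ≤ p ≤ q < r, which forces r < r — impossible.

Unsatisfiable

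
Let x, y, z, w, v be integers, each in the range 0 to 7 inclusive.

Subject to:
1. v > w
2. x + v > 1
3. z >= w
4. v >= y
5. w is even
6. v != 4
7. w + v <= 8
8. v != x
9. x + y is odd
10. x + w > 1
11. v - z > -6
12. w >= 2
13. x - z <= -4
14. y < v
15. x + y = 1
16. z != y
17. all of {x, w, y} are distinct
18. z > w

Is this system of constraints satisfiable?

Satisfiable

The assignment x = 0, y = 1, z = 7, w = 2, v = 3 works:
  constraint 2 holds since x + v = 3.
  constraint 7 holds since w + v = 5.
The rest check out directly.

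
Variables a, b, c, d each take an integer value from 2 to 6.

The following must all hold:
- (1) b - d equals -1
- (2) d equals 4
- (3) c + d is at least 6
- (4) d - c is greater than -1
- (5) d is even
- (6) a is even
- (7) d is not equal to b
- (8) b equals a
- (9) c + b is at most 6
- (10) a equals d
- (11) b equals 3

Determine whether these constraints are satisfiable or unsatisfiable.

Constraint 11 fixes b = 3 and constraint 2 fixes d = 4. Constraints 8 and 10 give b = a = d, so b = d. But 3 ≠ 4 — contradiction.

Unsatisfiable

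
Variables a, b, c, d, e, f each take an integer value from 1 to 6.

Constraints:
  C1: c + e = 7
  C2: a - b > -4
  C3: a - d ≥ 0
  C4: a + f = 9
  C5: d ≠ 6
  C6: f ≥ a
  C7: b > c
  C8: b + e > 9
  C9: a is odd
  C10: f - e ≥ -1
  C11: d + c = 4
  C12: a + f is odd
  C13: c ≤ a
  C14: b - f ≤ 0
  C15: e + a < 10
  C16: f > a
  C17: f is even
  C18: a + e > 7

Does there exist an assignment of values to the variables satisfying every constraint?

Try a = 3, b = 4, c = 1, d = 3, e = 6, f = 6.
Check constraint 1: c + e = 7; constraint 2: a - b = -1. The remaining constraints are straightforward to verify.

Satisfiable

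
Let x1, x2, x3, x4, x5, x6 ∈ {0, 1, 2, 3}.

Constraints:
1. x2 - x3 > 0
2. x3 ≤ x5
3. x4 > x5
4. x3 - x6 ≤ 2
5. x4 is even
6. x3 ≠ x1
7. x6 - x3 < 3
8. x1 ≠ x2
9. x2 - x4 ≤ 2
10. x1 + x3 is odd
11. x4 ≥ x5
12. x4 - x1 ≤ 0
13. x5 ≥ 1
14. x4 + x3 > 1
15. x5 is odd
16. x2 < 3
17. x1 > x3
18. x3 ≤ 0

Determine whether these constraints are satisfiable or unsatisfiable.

Satisfiable

One satisfying assignment is x1 = 3, x2 = 2, x3 = 0, x4 = 2, x5 = 1, x6 = 0.
For the less obvious constraints — constraint 1: x2 - x3 = 2; constraint 4: x3 - x6 = 0 — and the others hold by inspection.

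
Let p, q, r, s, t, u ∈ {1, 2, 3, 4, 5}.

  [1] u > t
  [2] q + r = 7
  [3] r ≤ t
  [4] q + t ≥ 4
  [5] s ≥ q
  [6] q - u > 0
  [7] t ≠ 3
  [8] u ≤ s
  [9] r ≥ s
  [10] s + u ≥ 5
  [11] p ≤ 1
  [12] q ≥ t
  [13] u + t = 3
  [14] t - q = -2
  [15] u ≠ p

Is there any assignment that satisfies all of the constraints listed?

Unsatisfiable

Constraints 1, 3, 5, 6, and 9 give t < u, u < q, q ≤ s, s ≤ r, r ≤ t. Chaining: t < u < q ≤ s ≤ r ≤ t, which forces t < t — impossible.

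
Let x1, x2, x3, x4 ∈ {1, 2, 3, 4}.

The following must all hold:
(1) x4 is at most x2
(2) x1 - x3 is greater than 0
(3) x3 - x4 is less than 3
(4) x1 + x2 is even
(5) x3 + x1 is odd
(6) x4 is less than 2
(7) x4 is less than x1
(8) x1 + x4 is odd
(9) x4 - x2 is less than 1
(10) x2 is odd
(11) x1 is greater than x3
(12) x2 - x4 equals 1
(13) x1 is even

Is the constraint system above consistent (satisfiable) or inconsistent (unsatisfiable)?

Unsatisfiable

Constraint 13 makes x1 even and constraint 10 makes x2 odd, so x1 + x2 must be odd. Constraint 4 says x1 + x2 is even — contradiction.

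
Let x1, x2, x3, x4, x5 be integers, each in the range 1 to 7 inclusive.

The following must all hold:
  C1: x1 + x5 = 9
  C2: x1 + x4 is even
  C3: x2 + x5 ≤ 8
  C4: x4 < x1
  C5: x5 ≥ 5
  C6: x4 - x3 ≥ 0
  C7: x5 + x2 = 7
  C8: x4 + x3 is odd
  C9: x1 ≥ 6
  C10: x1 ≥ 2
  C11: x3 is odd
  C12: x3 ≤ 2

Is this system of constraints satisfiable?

Unsatisfiable

From constraint 9: x1 ≥ 6. From constraint 5: x5 ≥ 5. Hence x1 + x5 ≥ 11. But constraint 1 requires x1 + x5 = 9, and 9 < 11. Contradiction.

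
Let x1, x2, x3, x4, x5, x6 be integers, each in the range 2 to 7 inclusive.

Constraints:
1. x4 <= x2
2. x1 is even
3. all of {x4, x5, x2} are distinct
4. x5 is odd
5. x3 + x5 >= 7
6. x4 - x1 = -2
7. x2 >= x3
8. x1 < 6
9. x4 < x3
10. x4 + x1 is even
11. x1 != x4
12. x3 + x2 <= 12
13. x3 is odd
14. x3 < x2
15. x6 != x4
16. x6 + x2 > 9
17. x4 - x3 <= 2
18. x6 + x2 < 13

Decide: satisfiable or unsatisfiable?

Try x1 = 4, x2 = 6, x3 = 3, x4 = 2, x5 = 7, x6 = 4.
Check constraint 5: x3 + x5 = 10; constraint 6: x4 - x1 = -2. The remaining constraints are straightforward to verify.

Satisfiable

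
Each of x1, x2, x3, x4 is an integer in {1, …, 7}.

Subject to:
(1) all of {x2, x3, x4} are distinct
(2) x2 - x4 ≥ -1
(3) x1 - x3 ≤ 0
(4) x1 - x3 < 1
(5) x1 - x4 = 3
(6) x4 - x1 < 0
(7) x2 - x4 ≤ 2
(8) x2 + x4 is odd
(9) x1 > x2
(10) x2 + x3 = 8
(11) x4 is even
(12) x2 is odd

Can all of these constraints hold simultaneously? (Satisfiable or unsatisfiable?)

Satisfiable

Setting (x1, x2, x3, x4) = (5, 1, 7, 2) satisfies everything: constraint 2: x2 - x4 = -1; constraint 3: x1 - x3 = -2, and the others follow.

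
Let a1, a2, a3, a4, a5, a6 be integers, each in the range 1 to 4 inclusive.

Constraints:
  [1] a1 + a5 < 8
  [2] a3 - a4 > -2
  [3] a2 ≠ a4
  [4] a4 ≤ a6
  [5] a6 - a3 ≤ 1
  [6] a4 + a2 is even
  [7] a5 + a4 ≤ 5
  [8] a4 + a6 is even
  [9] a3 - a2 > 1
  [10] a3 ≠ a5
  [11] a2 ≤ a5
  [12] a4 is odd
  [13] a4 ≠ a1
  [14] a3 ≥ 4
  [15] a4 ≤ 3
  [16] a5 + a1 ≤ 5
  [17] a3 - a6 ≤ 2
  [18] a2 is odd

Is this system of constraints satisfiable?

Setting (a1, a2, a3, a4, a5, a6) = (4, 1, 4, 3, 1, 3) satisfies everything: constraint 1: a1 + a5 = 5; constraint 2: a3 - a4 = 1; constraint 5: a6 - a3 = -1, and the others follow.

Satisfiable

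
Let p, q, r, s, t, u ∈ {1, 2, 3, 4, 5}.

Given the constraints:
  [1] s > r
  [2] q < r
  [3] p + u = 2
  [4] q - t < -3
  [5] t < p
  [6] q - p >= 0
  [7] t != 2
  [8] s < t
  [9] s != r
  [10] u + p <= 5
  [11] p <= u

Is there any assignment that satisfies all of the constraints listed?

Unsatisfiable

Constraints 1, 2, 5, 6, and 8 give t < p, p ≤ q, q < r, r < s, s < t. Chaining: t < p ≤ q < r < s < t, which forces t < t — impossible.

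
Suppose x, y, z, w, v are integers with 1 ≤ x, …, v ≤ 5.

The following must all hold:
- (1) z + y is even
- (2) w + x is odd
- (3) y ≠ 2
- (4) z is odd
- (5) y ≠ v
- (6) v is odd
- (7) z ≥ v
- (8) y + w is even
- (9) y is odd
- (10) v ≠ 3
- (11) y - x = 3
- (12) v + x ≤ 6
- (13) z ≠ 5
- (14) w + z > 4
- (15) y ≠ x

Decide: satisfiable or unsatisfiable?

Try x = 2, y = 5, z = 1, w = 5, v = 1.
Check constraint 11: y - x = 3; constraint 12: v + x = 3. The remaining constraints are straightforward to verify.

Satisfiable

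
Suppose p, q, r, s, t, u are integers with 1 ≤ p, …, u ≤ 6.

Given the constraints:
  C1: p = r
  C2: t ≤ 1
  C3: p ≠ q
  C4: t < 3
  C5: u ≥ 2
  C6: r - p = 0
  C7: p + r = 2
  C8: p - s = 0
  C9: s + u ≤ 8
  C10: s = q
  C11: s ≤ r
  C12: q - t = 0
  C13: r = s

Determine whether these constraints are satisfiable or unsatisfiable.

From constraints 1, 10, and 13, p = r = s = q, so p = q. But constraint 3 says p ≠ q. Contradiction.

Unsatisfiable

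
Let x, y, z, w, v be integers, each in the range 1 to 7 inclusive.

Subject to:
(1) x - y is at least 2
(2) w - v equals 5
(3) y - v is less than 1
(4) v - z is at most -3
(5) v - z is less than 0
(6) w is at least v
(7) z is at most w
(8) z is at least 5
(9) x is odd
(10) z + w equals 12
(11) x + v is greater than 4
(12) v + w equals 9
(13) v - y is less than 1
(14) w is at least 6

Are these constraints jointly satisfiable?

Satisfiable

Setting (x, y, z, w, v) = (5, 2, 5, 7, 2) satisfies everything: constraint 1: x - y = 3; constraint 2: w - v = 5, and the others follow.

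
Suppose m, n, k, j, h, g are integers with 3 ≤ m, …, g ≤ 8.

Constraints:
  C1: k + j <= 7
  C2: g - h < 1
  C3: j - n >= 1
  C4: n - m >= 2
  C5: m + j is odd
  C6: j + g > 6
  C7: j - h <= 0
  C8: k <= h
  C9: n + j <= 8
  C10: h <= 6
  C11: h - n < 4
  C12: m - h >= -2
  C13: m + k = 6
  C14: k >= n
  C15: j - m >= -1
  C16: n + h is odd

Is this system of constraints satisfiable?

Unsatisfiable

Constraints 3, 4, 7, and 12 give n − m ≥ 2, m − h ≥ -2, h − j ≥ 0, j − n ≥ 1.
Adding all 4 inequalities: the left sides telescope to 0, and the right sides sum to 2 + (-2) + 0 + 1 = 1. So 0 ≥ 1, which is false.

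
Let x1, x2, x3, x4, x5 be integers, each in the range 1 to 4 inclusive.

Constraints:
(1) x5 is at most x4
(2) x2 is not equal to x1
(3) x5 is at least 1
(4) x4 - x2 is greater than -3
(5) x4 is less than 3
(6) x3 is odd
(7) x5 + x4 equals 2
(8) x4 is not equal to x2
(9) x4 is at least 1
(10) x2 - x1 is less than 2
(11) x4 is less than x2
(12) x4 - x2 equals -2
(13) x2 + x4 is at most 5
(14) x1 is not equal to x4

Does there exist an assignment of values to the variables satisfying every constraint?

Satisfiable

The assignment x1 = 2, x2 = 3, x3 = 1, x4 = 1, x5 = 1 works:
  constraint 4 holds since x4 - x2 = -2.
  constraint 7 holds since x5 + x4 = 2.
The rest check out directly.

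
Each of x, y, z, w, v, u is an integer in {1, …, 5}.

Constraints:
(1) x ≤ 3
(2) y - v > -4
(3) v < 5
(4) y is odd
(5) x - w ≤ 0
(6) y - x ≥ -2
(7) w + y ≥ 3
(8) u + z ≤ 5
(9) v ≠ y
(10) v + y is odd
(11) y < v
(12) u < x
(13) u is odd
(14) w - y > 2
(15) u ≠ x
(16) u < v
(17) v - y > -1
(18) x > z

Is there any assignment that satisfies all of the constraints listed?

Try x = 3, y = 1, z = 1, w = 5, v = 2, u = 1.
Check constraint 2: y - v = -1; constraint 5: x - w = -2; constraint 6: y - x = -2. The remaining constraints are straightforward to verify.

Satisfiable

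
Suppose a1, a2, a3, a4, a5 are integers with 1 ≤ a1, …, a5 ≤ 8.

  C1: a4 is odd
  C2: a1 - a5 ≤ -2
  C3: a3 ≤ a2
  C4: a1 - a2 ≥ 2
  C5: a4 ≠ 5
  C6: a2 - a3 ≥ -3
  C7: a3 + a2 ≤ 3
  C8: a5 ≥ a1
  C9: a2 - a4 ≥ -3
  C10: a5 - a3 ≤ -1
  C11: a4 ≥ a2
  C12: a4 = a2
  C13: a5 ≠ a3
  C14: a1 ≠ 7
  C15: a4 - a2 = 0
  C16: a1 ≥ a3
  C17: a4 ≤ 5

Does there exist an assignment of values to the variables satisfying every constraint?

Unsatisfiable

Constraints 2, 4, 6, and 10 give a1 − a2 ≥ 2, a2 − a3 ≥ -3, a3 − a5 ≥ 1, a5 − a1 ≥ 2.
Adding all 4 inequalities: the left sides telescope to 0, and the right sides sum to 2 + (-3) + 1 + 2 = 2. So 0 ≥ 2, which is false.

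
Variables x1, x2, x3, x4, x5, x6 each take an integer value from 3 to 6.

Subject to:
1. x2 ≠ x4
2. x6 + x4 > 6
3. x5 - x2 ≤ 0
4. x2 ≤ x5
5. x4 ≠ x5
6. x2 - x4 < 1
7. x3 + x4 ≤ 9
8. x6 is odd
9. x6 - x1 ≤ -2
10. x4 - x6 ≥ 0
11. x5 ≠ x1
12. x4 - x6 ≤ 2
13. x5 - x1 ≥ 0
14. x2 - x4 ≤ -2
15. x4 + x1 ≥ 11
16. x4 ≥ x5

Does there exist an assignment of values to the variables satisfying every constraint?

Unsatisfiable

Constraints 3, 9, 12, 13, and 14 give x2 − x5 ≥ 0, x5 − x1 ≥ 0, x1 − x6 ≥ 2, x6 − x4 ≥ -2, x4 − x2 ≥ 2.
Adding all 5 inequalities: the left sides telescope to 0, and the right sides sum to 0 + 0 + 2 + (-2) + 2 = 2. So 0 ≥ 2, which is false.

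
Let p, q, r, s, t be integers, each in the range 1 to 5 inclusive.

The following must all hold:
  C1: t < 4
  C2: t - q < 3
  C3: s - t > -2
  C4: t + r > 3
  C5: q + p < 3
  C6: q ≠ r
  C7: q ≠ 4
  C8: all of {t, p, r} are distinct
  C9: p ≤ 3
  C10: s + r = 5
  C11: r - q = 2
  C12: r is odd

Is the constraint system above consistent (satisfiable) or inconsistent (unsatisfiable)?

Take p = 1, q = 1, r = 3, s = 2, t = 2. Then constraint 2: t - q = 1; constraint 3: s - t = 0; constraint 4: t + r = 5, and every other listed constraint is also met.

Satisfiable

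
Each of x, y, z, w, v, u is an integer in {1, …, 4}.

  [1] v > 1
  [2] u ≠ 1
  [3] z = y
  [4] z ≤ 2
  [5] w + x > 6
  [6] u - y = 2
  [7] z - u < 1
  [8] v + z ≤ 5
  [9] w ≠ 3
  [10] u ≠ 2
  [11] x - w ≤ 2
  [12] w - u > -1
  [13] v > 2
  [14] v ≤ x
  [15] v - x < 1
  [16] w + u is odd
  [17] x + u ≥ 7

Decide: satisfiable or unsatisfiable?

Satisfiable

Setting (x, y, z, w, v, u) = (4, 1, 1, 4, 3, 3) satisfies everything: constraint 5: w + x = 8; constraint 6: u - y = 2; constraint 7: z - u = -2, and the others follow.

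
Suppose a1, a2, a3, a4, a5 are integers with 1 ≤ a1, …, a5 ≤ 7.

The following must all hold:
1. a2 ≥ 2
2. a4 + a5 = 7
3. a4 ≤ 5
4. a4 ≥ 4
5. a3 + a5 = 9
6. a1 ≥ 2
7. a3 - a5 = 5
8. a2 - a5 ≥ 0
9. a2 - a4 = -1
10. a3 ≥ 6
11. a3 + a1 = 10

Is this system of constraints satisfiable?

Take a1 = 3, a2 = 4, a3 = 7, a4 = 5, a5 = 2. Then constraint 2: a4 + a5 = 7; constraint 5: a3 + a5 = 9, and every other listed constraint is also met.

Satisfiable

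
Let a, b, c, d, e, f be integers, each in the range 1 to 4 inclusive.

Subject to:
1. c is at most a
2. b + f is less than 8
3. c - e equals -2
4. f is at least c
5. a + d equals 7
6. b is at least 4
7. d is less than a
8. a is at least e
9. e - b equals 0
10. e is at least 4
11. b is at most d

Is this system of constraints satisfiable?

Unsatisfiable

From constraints 8 and 10: a ≥ e ≥ 4. From constraints 6 and 11: d ≥ b ≥ 4. Hence a + d ≥ 8. But constraint 5 requires a + d = 7, and 7 < 8. Contradiction.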